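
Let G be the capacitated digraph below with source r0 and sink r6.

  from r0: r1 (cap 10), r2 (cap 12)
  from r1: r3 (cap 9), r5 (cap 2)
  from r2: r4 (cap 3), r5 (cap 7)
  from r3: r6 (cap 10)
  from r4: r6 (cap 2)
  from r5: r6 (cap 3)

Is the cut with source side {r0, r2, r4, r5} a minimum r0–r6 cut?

No — its capacity is 15, but the minimum cut has capacity 14.

Given cut capacity: 10 + 2 + 3 = 15.
Augment r0→r1→r3→r6: bottleneck 9, flow now 9.
Augment r0→r1→r5→r6: bottleneck 1, flow now 10.
Augment r0→r2→r4→r6: bottleneck 2, flow now 12.
Augment r0→r2→r5→r6: bottleneck 2, flow now 14.
No augmenting path remains; maximum flow = 14.
In the residual graph, reachable from r0: {r0, r1, r2, r4, r5}.
Min-cut edges: r1→r3 (9), r4→r6 (2), r5→r6 (3); capacity 9 + 2 + 3 = 14.
Cut capacity 15 exceeds the max flow 14, so it is not minimum.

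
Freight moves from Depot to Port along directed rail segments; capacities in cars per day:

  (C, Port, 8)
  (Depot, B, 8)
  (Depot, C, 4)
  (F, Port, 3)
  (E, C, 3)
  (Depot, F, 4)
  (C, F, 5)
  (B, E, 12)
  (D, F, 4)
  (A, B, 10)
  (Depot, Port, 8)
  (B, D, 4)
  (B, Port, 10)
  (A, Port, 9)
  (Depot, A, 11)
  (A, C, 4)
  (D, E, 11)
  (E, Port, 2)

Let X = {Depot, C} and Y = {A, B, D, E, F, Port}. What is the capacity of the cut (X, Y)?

44

Edges leaving {Depot, C}: Depot→A (11), Depot→B (8), Depot→F (4), Depot→Port (8), C→F (5), C→Port (8).
Cut capacity = 11 + 8 + 4 + 8 + 5 + 8 = 44.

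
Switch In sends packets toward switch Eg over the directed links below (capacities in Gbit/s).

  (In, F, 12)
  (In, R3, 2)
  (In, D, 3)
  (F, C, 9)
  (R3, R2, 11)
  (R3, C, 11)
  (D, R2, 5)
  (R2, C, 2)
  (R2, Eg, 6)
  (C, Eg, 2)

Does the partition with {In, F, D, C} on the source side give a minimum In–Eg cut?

Given cut capacity: 2 + 5 + 2 = 9.
Augment In→F→C→Eg: bottleneck 2, flow now 2.
Augment In→R3→R2→Eg: bottleneck 2, flow now 4.
Augment In→D→R2→Eg: bottleneck 3, flow now 7.
No augmenting path remains; maximum flow = 7.
In the residual graph, reachable from In: {In, F, C}.
Min-cut edges: In→R3 (2), In→D (3), C→Eg (2); capacity 2 + 3 + 2 = 7.
Cut capacity 9 exceeds the max flow 7, so it is not minimum.

No — its capacity is 9, but the minimum cut has capacity 7.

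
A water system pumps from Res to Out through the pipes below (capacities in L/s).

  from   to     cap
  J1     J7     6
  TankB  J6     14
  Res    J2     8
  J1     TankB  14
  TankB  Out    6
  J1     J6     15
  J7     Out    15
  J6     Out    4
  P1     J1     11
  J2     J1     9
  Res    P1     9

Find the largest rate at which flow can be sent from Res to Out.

Augment Res→J2→J1→TankB→Out: bottleneck 6, flow now 6.
Augment Res→J2→J1→J7→Out: bottleneck 2, flow now 8.
Augment Res→P1→J1→J7→Out: bottleneck 4, flow now 12.
Augment Res→P1→J1→J6→Out: bottleneck 4, flow now 16.
No augmenting path remains; maximum flow = 16.
In the residual graph, reachable from Res: {Res, J2, P1, J1, TankB, J6}.
Min-cut edges: J1→J7 (6), TankB→Out (6), J6→Out (4); capacity 6 + 6 + 4 = 16.
This cut is saturated, so no flow can exceed 16.

16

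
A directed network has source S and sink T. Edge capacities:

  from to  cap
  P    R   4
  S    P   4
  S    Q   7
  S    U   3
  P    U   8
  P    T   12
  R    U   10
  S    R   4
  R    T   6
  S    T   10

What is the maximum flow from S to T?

Augment S→T: bottleneck 10, flow now 10.
Augment S→P→T: bottleneck 4, flow now 14.
Augment S→R→T: bottleneck 4, flow now 18.
No augmenting path remains; maximum flow = 18.
In the residual graph, reachable from S: {S, Q, U}.
Min-cut edges: S→P (4), S→R (4), S→T (10); capacity 4 + 4 + 10 = 18.
This cut is saturated, so no flow can exceed 18.

18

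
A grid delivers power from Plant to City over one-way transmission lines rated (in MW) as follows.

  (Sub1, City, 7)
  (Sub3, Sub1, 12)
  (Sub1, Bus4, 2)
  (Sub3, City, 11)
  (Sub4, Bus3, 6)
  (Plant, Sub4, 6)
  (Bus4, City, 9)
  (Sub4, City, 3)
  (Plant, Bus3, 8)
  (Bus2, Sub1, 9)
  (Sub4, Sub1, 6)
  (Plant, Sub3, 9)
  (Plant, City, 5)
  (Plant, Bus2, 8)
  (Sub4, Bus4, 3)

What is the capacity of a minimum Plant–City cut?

28

Augment Plant→City: bottleneck 5, flow now 5.
Augment Plant→Sub3→City: bottleneck 9, flow now 14.
Augment Plant→Sub4→City: bottleneck 3, flow now 17.
Augment Plant→Bus2→Sub1→City: bottleneck 7, flow now 24.
Augment Plant→Sub4→Bus4→City: bottleneck 3, flow now 27.
Augment Plant→Bus2→Sub1→Bus4→City: bottleneck 1, flow now 28.
No augmenting path remains; maximum flow = 28.
By max-flow min-cut, the minimum cut capacity equals the max flow.
In the residual graph, reachable from Plant: {Plant, Bus3}.
Min-cut edges: Plant→Bus2 (8), Plant→Sub3 (9), Plant→Sub4 (6), Plant→City (5); capacity 8 + 9 + 6 + 5 = 28.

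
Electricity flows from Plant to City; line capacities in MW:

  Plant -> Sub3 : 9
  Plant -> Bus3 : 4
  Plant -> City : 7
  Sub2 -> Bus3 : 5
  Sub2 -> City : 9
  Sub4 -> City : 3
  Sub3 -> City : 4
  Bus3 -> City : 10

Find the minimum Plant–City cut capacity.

15

Augment Plant→City: bottleneck 7, flow now 7.
Augment Plant→Sub3→City: bottleneck 4, flow now 11.
Augment Plant→Bus3→City: bottleneck 4, flow now 15.
No augmenting path remains; maximum flow = 15.
By max-flow min-cut, the minimum cut capacity equals the max flow.
In the residual graph, reachable from Plant: {Plant, Sub3}.
Min-cut edges: Plant→Bus3 (4), Plant→City (7), Sub3→City (4); capacity 4 + 7 + 4 = 15.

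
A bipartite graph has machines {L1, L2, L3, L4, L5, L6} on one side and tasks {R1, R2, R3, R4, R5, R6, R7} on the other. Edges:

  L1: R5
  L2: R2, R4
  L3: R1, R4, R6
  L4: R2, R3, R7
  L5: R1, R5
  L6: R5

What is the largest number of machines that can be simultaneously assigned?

Unit-capacity flow: source→left, listed edges, right→sink; max matching = max flow.
Augmenting path L1→R5 (+1); matched 1.
Augmenting path L2→R2 (+1); matched 2.
Augmenting path L3→R1 (+1); matched 3.
Augmenting path L4→R3 (+1); matched 4.
Augmenting path L5→R1→L3→R4 (+1); matched 5.
No augmenting path remains; maximum matching = 5.
König certificate: {L2, L3, L4, L5, R5} is a vertex cover of size 5 (every listed pair touches it), so no matching can be larger.

5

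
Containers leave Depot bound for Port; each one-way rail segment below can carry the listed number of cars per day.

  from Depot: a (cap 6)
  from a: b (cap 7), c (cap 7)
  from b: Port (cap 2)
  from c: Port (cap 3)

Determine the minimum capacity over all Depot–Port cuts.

Augment Depot→a→b→Port: bottleneck 2, flow now 2.
Augment Depot→a→c→Port: bottleneck 3, flow now 5.
No augmenting path remains; maximum flow = 5.
By max-flow min-cut, the minimum cut capacity equals the max flow.
In the residual graph, reachable from Depot: {Depot, a, b, c}.
Min-cut edges: b→Port (2), c→Port (3); capacity 2 + 3 = 5.

5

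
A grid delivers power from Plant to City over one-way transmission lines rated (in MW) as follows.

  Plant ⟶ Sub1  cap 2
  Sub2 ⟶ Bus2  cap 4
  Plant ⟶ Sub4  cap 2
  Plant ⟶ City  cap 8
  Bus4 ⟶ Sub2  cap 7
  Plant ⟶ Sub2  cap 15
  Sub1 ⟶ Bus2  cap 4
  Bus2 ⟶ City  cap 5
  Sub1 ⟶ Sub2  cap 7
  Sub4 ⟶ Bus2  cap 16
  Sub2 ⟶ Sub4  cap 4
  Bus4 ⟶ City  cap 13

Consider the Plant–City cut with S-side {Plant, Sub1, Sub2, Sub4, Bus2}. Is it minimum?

Given cut capacity: 8 + 5 = 13.
Augment Plant→City: bottleneck 8, flow now 8.
Augment Plant→Sub1→Bus2→City: bottleneck 2, flow now 10.
Augment Plant→Sub2→Bus2→City: bottleneck 3, flow now 13.
No augmenting path remains; maximum flow = 13.
Cut capacity 13 equals the max flow, so it is a minimum cut.

Yes — it is a minimum cut (capacity 13).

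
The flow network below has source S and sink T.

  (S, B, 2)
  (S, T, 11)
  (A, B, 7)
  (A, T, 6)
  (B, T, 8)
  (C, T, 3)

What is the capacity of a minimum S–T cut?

Augment S→T: bottleneck 11, flow now 11.
Augment S→B→T: bottleneck 2, flow now 13.
No augmenting path remains; maximum flow = 13.
By max-flow min-cut, the minimum cut capacity equals the max flow.
In the residual graph, reachable from S: {S}.
Min-cut edges: S→B (2), S→T (11); capacity 2 + 11 = 13.

13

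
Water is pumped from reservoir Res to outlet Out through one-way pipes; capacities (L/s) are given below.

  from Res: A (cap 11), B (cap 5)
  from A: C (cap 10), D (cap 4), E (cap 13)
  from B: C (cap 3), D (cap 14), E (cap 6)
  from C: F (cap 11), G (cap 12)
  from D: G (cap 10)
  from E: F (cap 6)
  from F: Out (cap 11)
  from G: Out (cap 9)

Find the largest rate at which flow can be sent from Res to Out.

Augment Res→A→C→F→Out: bottleneck 10, flow now 10.
Augment Res→A→D→G→Out: bottleneck 1, flow now 11.
Augment Res→B→C→F→Out: bottleneck 1, flow now 12.
Augment Res→B→C→G→Out: bottleneck 2, flow now 14.
Augment Res→B→D→G→Out: bottleneck 2, flow now 16.
No augmenting path remains; maximum flow = 16.
In the residual graph, reachable from Res: {Res}.
Min-cut edges: Res→A (11), Res→B (5); capacity 11 + 5 = 16.
This cut is saturated, so no flow can exceed 16.

16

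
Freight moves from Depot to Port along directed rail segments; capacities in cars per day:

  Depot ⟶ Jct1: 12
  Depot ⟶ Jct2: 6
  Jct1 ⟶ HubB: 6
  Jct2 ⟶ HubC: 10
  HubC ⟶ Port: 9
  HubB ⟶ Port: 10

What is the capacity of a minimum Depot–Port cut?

Augment Depot→Jct1→HubB→Port: bottleneck 6, flow now 6.
Augment Depot→Jct2→HubC→Port: bottleneck 6, flow now 12.
No augmenting path remains; maximum flow = 12.
By max-flow min-cut, the minimum cut capacity equals the max flow.
In the residual graph, reachable from Depot: {Depot, Jct1}.
Min-cut edges: Depot→Jct2 (6), Jct1→HubB (6); capacity 6 + 6 = 12.

12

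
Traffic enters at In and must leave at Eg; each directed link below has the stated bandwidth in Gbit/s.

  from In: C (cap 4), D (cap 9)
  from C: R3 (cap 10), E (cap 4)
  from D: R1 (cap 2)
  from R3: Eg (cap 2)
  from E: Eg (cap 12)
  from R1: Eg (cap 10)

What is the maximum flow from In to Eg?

Augment In→C→R3→Eg: bottleneck 2, flow now 2.
Augment In→C→E→Eg: bottleneck 2, flow now 4.
Augment In→D→R1→Eg: bottleneck 2, flow now 6.
No augmenting path remains; maximum flow = 6.
In the residual graph, reachable from In: {In, D}.
Min-cut edges: In→C (4), D→R1 (2); capacity 4 + 2 = 6.
This cut is saturated, so no flow can exceed 6.

6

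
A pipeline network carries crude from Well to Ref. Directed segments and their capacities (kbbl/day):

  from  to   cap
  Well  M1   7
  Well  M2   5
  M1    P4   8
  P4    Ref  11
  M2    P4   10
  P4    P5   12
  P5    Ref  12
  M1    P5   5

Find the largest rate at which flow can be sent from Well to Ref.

12

Augment Well→M2→P4→Ref: bottleneck 5, flow now 5.
Augment Well→M1→P4→Ref: bottleneck 6, flow now 11.
Augment Well→M1→P5→Ref: bottleneck 1, flow now 12.
No augmenting path remains; maximum flow = 12.
In the residual graph, reachable from Well: {Well}.
Min-cut edges: Well→M2 (5), Well→M1 (7); capacity 5 + 7 = 12.
This cut is saturated, so no flow can exceed 12.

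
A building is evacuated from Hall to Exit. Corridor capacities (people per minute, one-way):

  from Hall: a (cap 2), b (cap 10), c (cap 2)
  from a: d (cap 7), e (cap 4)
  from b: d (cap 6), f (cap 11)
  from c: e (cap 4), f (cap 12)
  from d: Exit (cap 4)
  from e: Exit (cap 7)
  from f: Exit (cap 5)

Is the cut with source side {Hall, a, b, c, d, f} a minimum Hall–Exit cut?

Given cut capacity: 4 + 4 + 4 + 5 = 17.
Augment Hall→a→d→Exit: bottleneck 2, flow now 2.
Augment Hall→b→d→Exit: bottleneck 2, flow now 4.
Augment Hall→b→f→Exit: bottleneck 5, flow now 9.
Augment Hall→c→e→Exit: bottleneck 2, flow now 11.
Augment Hall→b→d→a→e→Exit: bottleneck 2, flow now 13. (uses reverse residual edge)
No augmenting path remains; maximum flow = 13.
In the residual graph, reachable from Hall: {Hall, b, d, f}.
Min-cut edges: Hall→a (2), Hall→c (2), d→Exit (4), f→Exit (5); capacity 2 + 2 + 4 + 5 = 13.
Cut capacity 17 exceeds the max flow 13, so it is not minimum.

No — its capacity is 17, but the minimum cut has capacity 13.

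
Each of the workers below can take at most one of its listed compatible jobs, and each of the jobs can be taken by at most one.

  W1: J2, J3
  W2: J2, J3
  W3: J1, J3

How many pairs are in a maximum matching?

3

Unit-capacity flow: source→left, listed edges, right→sink; max matching = max flow.
Augmenting path W1→J2 (+1); matched 1.
Augmenting path W2→J3 (+1); matched 2.
Augmenting path W3→J1 (+1); matched 3.
No augmenting path remains; maximum matching = 3.
König certificate: {W1, W2, W3} is a vertex cover of size 3 (every listed pair touches it), so no matching can be larger.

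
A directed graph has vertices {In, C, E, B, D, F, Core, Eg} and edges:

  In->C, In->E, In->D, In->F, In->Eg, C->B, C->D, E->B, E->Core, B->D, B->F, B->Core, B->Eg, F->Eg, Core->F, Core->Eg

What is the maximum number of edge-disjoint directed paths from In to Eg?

Assign every edge capacity 1; by Menger, the answer equals the max flow.
Path In→Eg (+1); total 1.
Path In→F→Eg (+1); total 2.
Path In→C→B→Eg (+1); total 3.
Path In→E→Core→Eg (+1); total 4.
No residual In→Eg path; max flow = 4.
Certifying cut of size 4: {In→C, In→E, In→Eg, In→F}.

4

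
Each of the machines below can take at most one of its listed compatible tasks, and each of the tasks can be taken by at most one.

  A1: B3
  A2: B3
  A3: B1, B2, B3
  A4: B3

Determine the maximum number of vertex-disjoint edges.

Unit-capacity flow: source→left, listed edges, right→sink; max matching = max flow.
Augmenting path A1→B3 (+1); matched 1.
Augmenting path A3→B1 (+1); matched 2.
No augmenting path remains; maximum matching = 2.
König certificate: {A3, B3} is a vertex cover of size 2 (every listed pair touches it), so no matching can be larger.

2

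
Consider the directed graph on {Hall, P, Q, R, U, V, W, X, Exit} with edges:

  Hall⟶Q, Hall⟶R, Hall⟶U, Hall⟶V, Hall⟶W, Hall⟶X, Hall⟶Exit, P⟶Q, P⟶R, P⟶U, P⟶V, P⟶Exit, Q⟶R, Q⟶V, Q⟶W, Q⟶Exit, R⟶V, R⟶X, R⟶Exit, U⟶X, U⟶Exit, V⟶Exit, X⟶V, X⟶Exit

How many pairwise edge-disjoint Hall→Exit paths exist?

Assign every edge capacity 1; by Menger, the answer equals the max flow.
Path Hall→Exit (+1); total 1.
Path Hall→Q→Exit (+1); total 2.
Path Hall→R→Exit (+1); total 3.
Path Hall→U→Exit (+1); total 4.
Path Hall→V→Exit (+1); total 5.
Path Hall→X→Exit (+1); total 6.
No residual Hall→Exit path; max flow = 6.
Certifying cut of size 6: {Hall→Exit, Hall→Q, Hall→R, Hall→U, Hall→V, Hall→X}.

6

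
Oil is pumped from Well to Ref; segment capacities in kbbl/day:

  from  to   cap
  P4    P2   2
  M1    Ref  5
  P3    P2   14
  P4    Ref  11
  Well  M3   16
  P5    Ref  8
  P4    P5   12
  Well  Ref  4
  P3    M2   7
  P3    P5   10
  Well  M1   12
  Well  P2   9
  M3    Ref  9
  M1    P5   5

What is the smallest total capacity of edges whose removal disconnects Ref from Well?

Augment Well→Ref: bottleneck 4, flow now 4.
Augment Well→M1→Ref: bottleneck 5, flow now 9.
Augment Well→M3→Ref: bottleneck 9, flow now 18.
Augment Well→M1→P5→Ref: bottleneck 5, flow now 23.
No augmenting path remains; maximum flow = 23.
By max-flow min-cut, the minimum cut capacity equals the max flow.
In the residual graph, reachable from Well: {Well, M1, M3, P2}.
Min-cut edges: Well→Ref (4), M1→P5 (5), M1→Ref (5), M3→Ref (9); capacity 4 + 5 + 5 + 9 = 23.

23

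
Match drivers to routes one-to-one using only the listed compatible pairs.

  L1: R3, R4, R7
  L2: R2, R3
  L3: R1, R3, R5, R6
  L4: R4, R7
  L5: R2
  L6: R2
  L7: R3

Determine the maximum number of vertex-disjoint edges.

Unit-capacity flow: source→left, listed edges, right→sink; max matching = max flow.
Augmenting path L1→R3 (+1); matched 1.
Augmenting path L2→R2 (+1); matched 2.
Augmenting path L3→R1 (+1); matched 3.
Augmenting path L4→R4 (+1); matched 4.
Augmenting path L7→R3→L1→R7 (+1); matched 5.
No augmenting path remains; maximum matching = 5.
König certificate: {L1, L3, L4, R2, R3} is a vertex cover of size 5 (every listed pair touches it), so no matching can be larger.

5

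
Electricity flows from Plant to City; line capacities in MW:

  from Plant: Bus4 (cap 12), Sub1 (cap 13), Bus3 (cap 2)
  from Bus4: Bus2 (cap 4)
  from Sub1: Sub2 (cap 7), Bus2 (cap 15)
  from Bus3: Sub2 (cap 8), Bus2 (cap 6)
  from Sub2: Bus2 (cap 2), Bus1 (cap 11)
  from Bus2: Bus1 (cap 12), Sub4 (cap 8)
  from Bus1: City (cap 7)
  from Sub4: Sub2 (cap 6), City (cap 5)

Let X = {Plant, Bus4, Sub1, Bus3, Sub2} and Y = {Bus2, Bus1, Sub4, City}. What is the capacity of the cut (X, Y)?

38

Edges leaving {Plant, Bus4, Sub1, Bus3, Sub2}: Bus4→Bus2 (4), Sub1→Bus2 (15), Bus3→Bus2 (6), Sub2→Bus2 (2), Sub2→Bus1 (11).
Cut capacity = 4 + 15 + 6 + 2 + 11 = 38.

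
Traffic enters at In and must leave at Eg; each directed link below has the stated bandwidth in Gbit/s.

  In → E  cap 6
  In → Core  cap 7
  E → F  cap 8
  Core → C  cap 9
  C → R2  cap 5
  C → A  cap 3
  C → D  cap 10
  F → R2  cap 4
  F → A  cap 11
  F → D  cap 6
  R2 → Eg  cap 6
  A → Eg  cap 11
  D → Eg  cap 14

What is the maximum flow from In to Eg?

Augment In→E→F→R2→Eg: bottleneck 4, flow now 4.
Augment In→E→F→A→Eg: bottleneck 2, flow now 6.
Augment In→Core→C→R2→Eg: bottleneck 2, flow now 8.
Augment In→Core→C→A→Eg: bottleneck 3, flow now 11.
Augment In→Core→C→D→Eg: bottleneck 2, flow now 13.
No augmenting path remains; maximum flow = 13.
In the residual graph, reachable from In: {In}.
Min-cut edges: In→E (6), In→Core (7); capacity 6 + 7 = 13.
This cut is saturated, so no flow can exceed 13.

13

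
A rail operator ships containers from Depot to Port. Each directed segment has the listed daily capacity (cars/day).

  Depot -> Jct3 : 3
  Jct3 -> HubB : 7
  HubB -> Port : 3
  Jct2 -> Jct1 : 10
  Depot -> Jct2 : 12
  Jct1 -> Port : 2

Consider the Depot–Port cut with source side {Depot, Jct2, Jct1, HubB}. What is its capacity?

Edges leaving {Depot, Jct2, Jct1, HubB}: Depot→Jct3 (3), Jct1→Port (2), HubB→Port (3).
Cut capacity = 3 + 2 + 3 = 8.

8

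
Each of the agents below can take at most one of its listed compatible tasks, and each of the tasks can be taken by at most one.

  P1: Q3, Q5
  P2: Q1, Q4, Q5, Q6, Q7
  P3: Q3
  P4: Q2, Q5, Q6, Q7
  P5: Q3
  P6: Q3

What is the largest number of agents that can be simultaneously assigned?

Unit-capacity flow: source→left, listed edges, right→sink; max matching = max flow.
Augmenting path P1→Q3 (+1); matched 1.
Augmenting path P2→Q1 (+1); matched 2.
Augmenting path P4→Q2 (+1); matched 3.
Augmenting path P3→Q3→P1→Q5 (+1); matched 4.
No augmenting path remains; maximum matching = 4.
König certificate: {P1, P2, P4, Q3} is a vertex cover of size 4 (every listed pair touches it), so no matching can be larger.

4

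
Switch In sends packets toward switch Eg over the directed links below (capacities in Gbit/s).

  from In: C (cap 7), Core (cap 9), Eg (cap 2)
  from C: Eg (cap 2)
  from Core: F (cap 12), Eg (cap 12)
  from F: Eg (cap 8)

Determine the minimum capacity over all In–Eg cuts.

Augment In→Eg: bottleneck 2, flow now 2.
Augment In→C→Eg: bottleneck 2, flow now 4.
Augment In→Core→Eg: bottleneck 9, flow now 13.
No augmenting path remains; maximum flow = 13.
By max-flow min-cut, the minimum cut capacity equals the max flow.
In the residual graph, reachable from In: {In, C}.
Min-cut edges: In→Core (9), In→Eg (2), C→Eg (2); capacity 9 + 2 + 2 = 13.

13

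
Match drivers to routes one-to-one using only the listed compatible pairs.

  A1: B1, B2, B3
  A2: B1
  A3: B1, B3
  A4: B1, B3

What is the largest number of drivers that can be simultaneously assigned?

Unit-capacity flow: source→left, listed edges, right→sink; max matching = max flow.
Augmenting path A1→B1 (+1); matched 1.
Augmenting path A3→B3 (+1); matched 2.
Augmenting path A2→B1→A1→B2 (+1); matched 3.
No augmenting path remains; maximum matching = 3.
König certificate: {A1, B1, B3} is a vertex cover of size 3 (every listed pair touches it), so no matching can be larger.

3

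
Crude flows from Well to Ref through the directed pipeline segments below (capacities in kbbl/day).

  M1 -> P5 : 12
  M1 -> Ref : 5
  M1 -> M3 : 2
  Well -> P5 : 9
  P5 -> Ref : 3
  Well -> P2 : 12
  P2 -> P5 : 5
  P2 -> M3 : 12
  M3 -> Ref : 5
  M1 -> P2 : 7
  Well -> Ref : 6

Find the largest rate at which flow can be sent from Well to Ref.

Augment Well→Ref: bottleneck 6, flow now 6.
Augment Well→P5→Ref: bottleneck 3, flow now 9.
Augment Well→P2→M3→Ref: bottleneck 5, flow now 14.
No augmenting path remains; maximum flow = 14.
In the residual graph, reachable from Well: {Well, P2, M3, P5}.
Min-cut edges: Well→Ref (6), M3→Ref (5), P5→Ref (3); capacity 6 + 5 + 3 = 14.
This cut is saturated, so no flow can exceed 14.

14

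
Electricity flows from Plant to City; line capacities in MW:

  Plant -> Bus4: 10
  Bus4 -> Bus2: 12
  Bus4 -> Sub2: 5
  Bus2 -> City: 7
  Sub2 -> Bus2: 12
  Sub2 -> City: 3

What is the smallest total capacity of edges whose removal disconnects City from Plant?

Augment Plant→Bus4→Bus2→City: bottleneck 7, flow now 7.
Augment Plant→Bus4→Sub2→City: bottleneck 3, flow now 10.
No augmenting path remains; maximum flow = 10.
By max-flow min-cut, the minimum cut capacity equals the max flow.
In the residual graph, reachable from Plant: {Plant}.
Min-cut edges: Plant→Bus4 (10); capacity 10 = 10.

10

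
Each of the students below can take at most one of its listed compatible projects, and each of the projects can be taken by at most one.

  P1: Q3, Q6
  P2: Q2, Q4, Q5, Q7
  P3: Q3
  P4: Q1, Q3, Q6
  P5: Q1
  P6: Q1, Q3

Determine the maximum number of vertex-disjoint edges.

Unit-capacity flow: source→left, listed edges, right→sink; max matching = max flow.
Augmenting path P1→Q3 (+1); matched 1.
Augmenting path P2→Q2 (+1); matched 2.
Augmenting path P4→Q1 (+1); matched 3.
Augmenting path P3→Q3→P1→Q6 (+1); matched 4.
No augmenting path remains; maximum matching = 4.
König certificate: {P2, Q1, Q3, Q6} is a vertex cover of size 4 (every listed pair touches it), so no matching can be larger.

4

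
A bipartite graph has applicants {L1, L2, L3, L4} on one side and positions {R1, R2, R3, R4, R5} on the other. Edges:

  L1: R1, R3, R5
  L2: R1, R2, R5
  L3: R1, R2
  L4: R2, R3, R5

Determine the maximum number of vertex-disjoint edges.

4

Unit-capacity flow: source→left, listed edges, right→sink; max matching = max flow.
Augmenting path L1→R1 (+1); matched 1.
Augmenting path L2→R2 (+1); matched 2.
Augmenting path L4→R3 (+1); matched 3.
Augmenting path L3→R1→L1→R5 (+1); matched 4.
No augmenting path remains; maximum matching = 4.
König certificate: {L1, L2, L3, L4} is a vertex cover of size 4 (every listed pair touches it), so no matching can be larger.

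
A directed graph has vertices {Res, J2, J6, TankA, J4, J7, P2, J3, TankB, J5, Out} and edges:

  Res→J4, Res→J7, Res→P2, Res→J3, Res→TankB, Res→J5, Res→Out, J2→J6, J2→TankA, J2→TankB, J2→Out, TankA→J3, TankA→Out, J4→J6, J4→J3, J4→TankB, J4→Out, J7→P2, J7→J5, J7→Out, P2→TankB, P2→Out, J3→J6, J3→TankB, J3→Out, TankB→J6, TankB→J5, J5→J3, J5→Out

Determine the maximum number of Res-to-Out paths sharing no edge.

Assign every edge capacity 1; by Menger, the answer equals the max flow.
Path Res→Out (+1); total 1.
Path Res→J4→Out (+1); total 2.
Path Res→J7→Out (+1); total 3.
Path Res→P2→Out (+1); total 4.
Path Res→J3→Out (+1); total 5.
Path Res→J5→Out (+1); total 6.
No residual Res→Out path; max flow = 6.
Certifying cut of size 6: {J3→Out, J5→Out, Res→J4, Res→J7, Res→Out, Res→P2}.

6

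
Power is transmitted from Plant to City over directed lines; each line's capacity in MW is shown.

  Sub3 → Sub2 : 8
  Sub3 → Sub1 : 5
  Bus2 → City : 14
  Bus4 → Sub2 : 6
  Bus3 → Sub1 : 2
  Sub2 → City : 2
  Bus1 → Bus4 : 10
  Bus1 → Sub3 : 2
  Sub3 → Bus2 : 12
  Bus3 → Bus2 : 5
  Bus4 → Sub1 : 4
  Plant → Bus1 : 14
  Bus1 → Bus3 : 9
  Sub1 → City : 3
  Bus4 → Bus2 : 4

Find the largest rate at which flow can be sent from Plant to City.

14

Augment Plant→Bus1→Bus4→Sub1→City: bottleneck 3, flow now 3.
Augment Plant→Bus1→Bus4→Bus2→City: bottleneck 4, flow now 7.
Augment Plant→Bus1→Bus4→Sub2→City: bottleneck 2, flow now 9.
Augment Plant→Bus1→Bus3→Bus2→City: bottleneck 5, flow now 14.
No augmenting path remains; maximum flow = 14.
In the residual graph, reachable from Plant: {Plant}.
Min-cut edges: Plant→Bus1 (14); capacity 14 = 14.
This cut is saturated, so no flow can exceed 14.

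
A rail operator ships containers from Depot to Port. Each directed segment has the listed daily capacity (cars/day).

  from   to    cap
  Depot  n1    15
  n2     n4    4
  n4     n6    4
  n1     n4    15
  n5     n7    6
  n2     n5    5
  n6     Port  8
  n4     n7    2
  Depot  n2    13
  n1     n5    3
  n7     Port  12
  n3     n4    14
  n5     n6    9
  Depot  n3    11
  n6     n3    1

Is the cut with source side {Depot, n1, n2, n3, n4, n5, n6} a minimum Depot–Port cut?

Given cut capacity: 2 + 6 + 8 = 16.
Augment Depot→n1→n4→n6→Port: bottleneck 4, flow now 4.
Augment Depot→n1→n4→n7→Port: bottleneck 2, flow now 6.
Augment Depot→n1→n5→n6→Port: bottleneck 3, flow now 9.
Augment Depot→n2→n5→n6→Port: bottleneck 1, flow now 10.
Augment Depot→n2→n5→n7→Port: bottleneck 4, flow now 14.
No augmenting path remains; maximum flow = 14.
In the residual graph, reachable from Depot: {Depot, n1, n2, n3, n4}.
Min-cut edges: n1→n5 (3), n2→n5 (5), n4→n6 (4), n4→n7 (2); capacity 3 + 5 + 4 + 2 = 14.
Cut capacity 16 exceeds the max flow 14, so it is not minimum.

No — its capacity is 16, but the minimum cut has capacity 14.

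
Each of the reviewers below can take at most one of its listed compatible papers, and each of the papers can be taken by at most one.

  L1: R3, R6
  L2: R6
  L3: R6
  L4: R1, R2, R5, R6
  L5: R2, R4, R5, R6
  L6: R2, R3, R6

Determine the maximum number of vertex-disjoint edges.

5

Unit-capacity flow: source→left, listed edges, right→sink; max matching = max flow.
Augmenting path L1→R3 (+1); matched 1.
Augmenting path L2→R6 (+1); matched 2.
Augmenting path L4→R1 (+1); matched 3.
Augmenting path L5→R2 (+1); matched 4.
Augmenting path L6→R2→L5→R4 (+1); matched 5.
No augmenting path remains; maximum matching = 5.
König certificate: {L1, L4, L5, L6, R6} is a vertex cover of size 5 (every listed pair touches it), so no matching can be larger.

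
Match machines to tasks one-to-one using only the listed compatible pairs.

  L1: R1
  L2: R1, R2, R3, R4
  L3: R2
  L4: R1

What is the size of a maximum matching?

3

Unit-capacity flow: source→left, listed edges, right→sink; max matching = max flow.
Augmenting path L1→R1 (+1); matched 1.
Augmenting path L2→R2 (+1); matched 2.
Augmenting path L3→R2→L2→R3 (+1); matched 3.
No augmenting path remains; maximum matching = 3.
König certificate: {L2, L3, R1} is a vertex cover of size 3 (every listed pair touches it), so no matching can be larger.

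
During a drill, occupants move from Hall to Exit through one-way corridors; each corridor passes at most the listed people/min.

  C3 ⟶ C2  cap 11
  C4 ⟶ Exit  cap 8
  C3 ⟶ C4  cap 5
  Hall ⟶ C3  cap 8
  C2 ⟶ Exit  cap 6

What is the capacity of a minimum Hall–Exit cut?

Augment Hall→C3→C4→Exit: bottleneck 5, flow now 5.
Augment Hall→C3→C2→Exit: bottleneck 3, flow now 8.
No augmenting path remains; maximum flow = 8.
By max-flow min-cut, the minimum cut capacity equals the max flow.
In the residual graph, reachable from Hall: {Hall}.
Min-cut edges: Hall→C3 (8); capacity 8 = 8.

8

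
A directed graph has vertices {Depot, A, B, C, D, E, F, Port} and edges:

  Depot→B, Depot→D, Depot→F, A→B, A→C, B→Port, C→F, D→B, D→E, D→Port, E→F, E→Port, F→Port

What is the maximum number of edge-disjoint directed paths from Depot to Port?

Assign every edge capacity 1; by Menger, the answer equals the max flow.
Path Depot→B→Port (+1); total 1.
Path Depot→D→Port (+1); total 2.
Path Depot→F→Port (+1); total 3.
No residual Depot→Port path; max flow = 3.
Certifying cut of size 3: {Depot→B, Depot→D, Depot→F}.

3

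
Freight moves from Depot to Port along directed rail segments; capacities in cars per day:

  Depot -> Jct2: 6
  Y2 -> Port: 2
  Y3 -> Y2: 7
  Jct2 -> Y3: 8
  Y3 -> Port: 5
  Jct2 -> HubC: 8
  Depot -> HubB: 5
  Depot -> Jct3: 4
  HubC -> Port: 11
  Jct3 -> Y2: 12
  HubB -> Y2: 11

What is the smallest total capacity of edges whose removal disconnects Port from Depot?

Augment Depot→Jct2→Y3→Port: bottleneck 5, flow now 5.
Augment Depot→Jct2→HubC→Port: bottleneck 1, flow now 6.
Augment Depot→HubB→Y2→Port: bottleneck 2, flow now 8.
No augmenting path remains; maximum flow = 8.
By max-flow min-cut, the minimum cut capacity equals the max flow.
In the residual graph, reachable from Depot: {Depot, HubB, Jct3, Y2}.
Min-cut edges: Depot→Jct2 (6), Y2→Port (2); capacity 6 + 2 = 8.

8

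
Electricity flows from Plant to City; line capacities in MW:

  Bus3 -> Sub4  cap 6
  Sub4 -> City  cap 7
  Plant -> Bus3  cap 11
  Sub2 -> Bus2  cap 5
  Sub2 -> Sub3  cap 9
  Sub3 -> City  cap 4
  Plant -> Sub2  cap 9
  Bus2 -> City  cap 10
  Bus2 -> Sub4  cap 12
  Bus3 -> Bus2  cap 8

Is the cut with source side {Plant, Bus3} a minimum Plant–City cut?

Given cut capacity: 9 + 6 + 8 = 23.
Augment Plant→Bus3→Sub4→City: bottleneck 6, flow now 6.
Augment Plant→Bus3→Bus2→City: bottleneck 5, flow now 11.
Augment Plant→Sub2→Bus2→City: bottleneck 5, flow now 16.
Augment Plant→Sub2→Sub3→City: bottleneck 4, flow now 20.
No augmenting path remains; maximum flow = 20.
In the residual graph, reachable from Plant: {Plant}.
Min-cut edges: Plant→Bus3 (11), Plant→Sub2 (9); capacity 11 + 9 = 20.
Cut capacity 23 exceeds the max flow 20, so it is not minimum.

No — its capacity is 23, but the minimum cut has capacity 20.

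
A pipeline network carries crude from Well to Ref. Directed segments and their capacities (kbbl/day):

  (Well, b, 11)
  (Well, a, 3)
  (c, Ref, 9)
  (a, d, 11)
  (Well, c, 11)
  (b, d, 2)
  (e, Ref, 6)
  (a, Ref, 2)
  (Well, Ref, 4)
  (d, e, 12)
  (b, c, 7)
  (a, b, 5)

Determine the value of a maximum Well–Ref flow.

Augment Well→Ref: bottleneck 4, flow now 4.
Augment Well→a→Ref: bottleneck 2, flow now 6.
Augment Well→c→Ref: bottleneck 9, flow now 15.
Augment Well→a→d→e→Ref: bottleneck 1, flow now 16.
Augment Well→b→d→e→Ref: bottleneck 2, flow now 18.
No augmenting path remains; maximum flow = 18.
In the residual graph, reachable from Well: {Well, b, c}.
Min-cut edges: Well→a (3), Well→Ref (4), b→d (2), c→Ref (9); capacity 3 + 4 + 2 + 9 = 18.
This cut is saturated, so no flow can exceed 18.

18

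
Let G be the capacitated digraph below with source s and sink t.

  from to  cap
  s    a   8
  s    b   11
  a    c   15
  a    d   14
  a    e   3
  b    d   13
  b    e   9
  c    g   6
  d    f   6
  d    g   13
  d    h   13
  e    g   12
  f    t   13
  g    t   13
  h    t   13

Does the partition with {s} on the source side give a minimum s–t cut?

Yes — it is a minimum cut (capacity 19).

Given cut capacity: 8 + 11 = 19.
Augment s→a→c→g→t: bottleneck 6, flow now 6.
Augment s→a→d→f→t: bottleneck 2, flow now 8.
Augment s→b→d→f→t: bottleneck 4, flow now 12.
Augment s→b→d→g→t: bottleneck 7, flow now 19.
No augmenting path remains; maximum flow = 19.
Cut capacity 19 equals the max flow, so it is a minimum cut.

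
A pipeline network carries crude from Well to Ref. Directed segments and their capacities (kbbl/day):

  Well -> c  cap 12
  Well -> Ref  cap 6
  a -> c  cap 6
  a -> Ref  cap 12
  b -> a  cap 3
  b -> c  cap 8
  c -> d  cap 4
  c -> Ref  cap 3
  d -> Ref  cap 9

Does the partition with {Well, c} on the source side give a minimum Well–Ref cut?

Yes — it is a minimum cut (capacity 13).

Given cut capacity: 6 + 4 + 3 = 13.
Augment Well→Ref: bottleneck 6, flow now 6.
Augment Well→c→Ref: bottleneck 3, flow now 9.
Augment Well→c→d→Ref: bottleneck 4, flow now 13.
No augmenting path remains; maximum flow = 13.
Cut capacity 13 equals the max flow, so it is a minimum cut.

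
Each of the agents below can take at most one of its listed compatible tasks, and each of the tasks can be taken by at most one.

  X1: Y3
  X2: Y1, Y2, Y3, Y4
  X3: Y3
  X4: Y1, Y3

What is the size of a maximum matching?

Unit-capacity flow: source→left, listed edges, right→sink; max matching = max flow.
Augmenting path X1→Y3 (+1); matched 1.
Augmenting path X2→Y1 (+1); matched 2.
Augmenting path X4→Y1→X2→Y2 (+1); matched 3.
No augmenting path remains; maximum matching = 3.
König certificate: {X2, X4, Y3} is a vertex cover of size 3 (every listed pair touches it), so no matching can be larger.

3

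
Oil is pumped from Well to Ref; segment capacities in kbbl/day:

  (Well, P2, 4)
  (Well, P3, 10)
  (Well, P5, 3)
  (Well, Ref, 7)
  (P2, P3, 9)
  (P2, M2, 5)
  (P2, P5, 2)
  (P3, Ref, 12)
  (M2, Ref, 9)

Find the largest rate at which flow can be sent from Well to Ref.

21

Augment Well→Ref: bottleneck 7, flow now 7.
Augment Well→P3→Ref: bottleneck 10, flow now 17.
Augment Well→P2→P3→Ref: bottleneck 2, flow now 19.
Augment Well→P2→M2→Ref: bottleneck 2, flow now 21.
No augmenting path remains; maximum flow = 21.
In the residual graph, reachable from Well: {Well, P5}.
Min-cut edges: Well→P2 (4), Well→P3 (10), Well→Ref (7); capacity 4 + 10 + 7 = 21.
This cut is saturated, so no flow can exceed 21.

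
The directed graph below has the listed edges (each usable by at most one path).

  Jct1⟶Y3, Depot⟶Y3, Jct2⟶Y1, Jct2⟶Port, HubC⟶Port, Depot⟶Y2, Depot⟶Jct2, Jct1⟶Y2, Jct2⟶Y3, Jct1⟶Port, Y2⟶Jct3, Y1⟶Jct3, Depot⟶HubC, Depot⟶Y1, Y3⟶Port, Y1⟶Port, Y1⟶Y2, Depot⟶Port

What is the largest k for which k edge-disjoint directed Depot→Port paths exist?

Assign every edge capacity 1; by Menger, the answer equals the max flow.
Path Depot→Port (+1); total 1.
Path Depot→Jct2→Port (+1); total 2.
Path Depot→HubC→Port (+1); total 3.
Path Depot→Y1→Port (+1); total 4.
Path Depot→Y3→Port (+1); total 5.
No residual Depot→Port path; max flow = 5.
Certifying cut of size 5: {Depot→HubC, Depot→Jct2, Depot→Port, Depot→Y1, Depot→Y3}.

5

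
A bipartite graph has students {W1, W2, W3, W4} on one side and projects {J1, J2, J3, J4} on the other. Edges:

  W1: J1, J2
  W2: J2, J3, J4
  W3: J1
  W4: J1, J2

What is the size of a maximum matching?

Unit-capacity flow: source→left, listed edges, right→sink; max matching = max flow.
Augmenting path W1→J1 (+1); matched 1.
Augmenting path W2→J2 (+1); matched 2.
Augmenting path W4→J2→W2→J3 (+1); matched 3.
No augmenting path remains; maximum matching = 3.
König certificate: {W2, J1, J2} is a vertex cover of size 3 (every listed pair touches it), so no matching can be larger.

3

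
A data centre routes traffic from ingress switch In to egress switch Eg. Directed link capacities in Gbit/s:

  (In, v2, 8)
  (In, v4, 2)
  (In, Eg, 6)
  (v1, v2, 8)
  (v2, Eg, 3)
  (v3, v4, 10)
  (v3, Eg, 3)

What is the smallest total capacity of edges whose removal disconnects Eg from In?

9

Augment In→Eg: bottleneck 6, flow now 6.
Augment In→v2→Eg: bottleneck 3, flow now 9.
No augmenting path remains; maximum flow = 9.
By max-flow min-cut, the minimum cut capacity equals the max flow.
In the residual graph, reachable from In: {In, v2, v4}.
Min-cut edges: In→Eg (6), v2→Eg (3); capacity 6 + 3 = 9.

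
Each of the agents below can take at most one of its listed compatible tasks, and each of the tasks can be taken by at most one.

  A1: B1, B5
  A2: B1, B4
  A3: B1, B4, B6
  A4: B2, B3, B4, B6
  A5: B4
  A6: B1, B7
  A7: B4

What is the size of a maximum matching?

Unit-capacity flow: source→left, listed edges, right→sink; max matching = max flow.
Augmenting path A1→B1 (+1); matched 1.
Augmenting path A2→B4 (+1); matched 2.
Augmenting path A3→B6 (+1); matched 3.
Augmenting path A4→B2 (+1); matched 4.
Augmenting path A6→B7 (+1); matched 5.
Augmenting path A5→B4→A2→B1→A1→B5 (+1); matched 6.
No augmenting path remains; maximum matching = 6.
König certificate: {A1, A2, A3, A4, A6, B4} is a vertex cover of size 6 (every listed pair touches it), so no matching can be larger.

6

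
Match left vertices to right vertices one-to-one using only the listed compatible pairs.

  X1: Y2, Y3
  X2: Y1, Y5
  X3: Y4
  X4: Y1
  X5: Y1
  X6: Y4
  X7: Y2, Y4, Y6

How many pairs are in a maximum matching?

5

Unit-capacity flow: source→left, listed edges, right→sink; max matching = max flow.
Augmenting path X1→Y2 (+1); matched 1.
Augmenting path X2→Y1 (+1); matched 2.
Augmenting path X3→Y4 (+1); matched 3.
Augmenting path X7→Y6 (+1); matched 4.
Augmenting path X4→Y1→X2→Y5 (+1); matched 5.
No augmenting path remains; maximum matching = 5.
König certificate: {X1, X2, X7, Y1, Y4} is a vertex cover of size 5 (every listed pair touches it), so no matching can be larger.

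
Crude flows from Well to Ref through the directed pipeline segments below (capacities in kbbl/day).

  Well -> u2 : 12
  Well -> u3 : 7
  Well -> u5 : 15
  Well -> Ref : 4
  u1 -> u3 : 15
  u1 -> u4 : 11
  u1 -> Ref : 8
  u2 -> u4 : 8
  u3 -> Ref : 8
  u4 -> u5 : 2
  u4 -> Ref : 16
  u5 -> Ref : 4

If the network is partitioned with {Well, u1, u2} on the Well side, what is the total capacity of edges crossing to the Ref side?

Edges leaving {Well, u1, u2}: Well→u3 (7), Well→u5 (15), Well→Ref (4), u1→u3 (15), u1→u4 (11), u1→Ref (8), u2→u4 (8).
Cut capacity = 7 + 15 + 4 + 15 + 11 + 8 + 8 = 68.

68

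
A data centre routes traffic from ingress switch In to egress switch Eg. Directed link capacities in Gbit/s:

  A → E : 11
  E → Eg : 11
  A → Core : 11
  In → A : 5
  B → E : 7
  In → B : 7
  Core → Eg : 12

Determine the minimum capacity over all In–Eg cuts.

12

Augment In→B→E→Eg: bottleneck 7, flow now 7.
Augment In→A→E→Eg: bottleneck 4, flow now 11.
Augment In→A→Core→Eg: bottleneck 1, flow now 12.
No augmenting path remains; maximum flow = 12.
By max-flow min-cut, the minimum cut capacity equals the max flow.
In the residual graph, reachable from In: {In}.
Min-cut edges: In→B (7), In→A (5); capacity 7 + 5 = 12.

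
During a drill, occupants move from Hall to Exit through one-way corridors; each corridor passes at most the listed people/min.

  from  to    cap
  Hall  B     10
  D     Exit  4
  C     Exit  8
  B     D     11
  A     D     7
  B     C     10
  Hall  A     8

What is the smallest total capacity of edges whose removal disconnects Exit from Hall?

Augment Hall→A→D→Exit: bottleneck 4, flow now 4.
Augment Hall→B→C→Exit: bottleneck 8, flow now 12.
No augmenting path remains; maximum flow = 12.
By max-flow min-cut, the minimum cut capacity equals the max flow.
In the residual graph, reachable from Hall: {Hall, A, B, C, D}.
Min-cut edges: C→Exit (8), D→Exit (4); capacity 8 + 4 = 12.

12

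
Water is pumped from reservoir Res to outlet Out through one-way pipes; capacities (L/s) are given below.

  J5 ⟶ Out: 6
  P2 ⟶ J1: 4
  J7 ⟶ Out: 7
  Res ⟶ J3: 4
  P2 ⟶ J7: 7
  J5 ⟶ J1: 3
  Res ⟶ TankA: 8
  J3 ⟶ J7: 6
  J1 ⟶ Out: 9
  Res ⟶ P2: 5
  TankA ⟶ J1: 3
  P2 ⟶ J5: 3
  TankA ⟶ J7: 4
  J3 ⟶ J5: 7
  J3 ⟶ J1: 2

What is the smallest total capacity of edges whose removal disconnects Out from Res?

Augment Res→TankA→J1→Out: bottleneck 3, flow now 3.
Augment Res→TankA→J7→Out: bottleneck 4, flow now 7.
Augment Res→P2→J1→Out: bottleneck 4, flow now 11.
Augment Res→P2→J5→Out: bottleneck 1, flow now 12.
Augment Res→J3→J1→Out: bottleneck 2, flow now 14.
Augment Res→J3→J5→Out: bottleneck 2, flow now 16.
No augmenting path remains; maximum flow = 16.
By max-flow min-cut, the minimum cut capacity equals the max flow.
In the residual graph, reachable from Res: {Res, TankA}.
Min-cut edges: Res→P2 (5), Res→J3 (4), TankA→J1 (3), TankA→J7 (4); capacity 5 + 4 + 3 + 4 = 16.

16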